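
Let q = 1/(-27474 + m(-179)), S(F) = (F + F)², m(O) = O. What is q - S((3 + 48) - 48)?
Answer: -995509/27653 ≈ -36.000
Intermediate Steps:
S(F) = 4*F² (S(F) = (2*F)² = 4*F²)
q = -1/27653 (q = 1/(-27474 - 179) = 1/(-27653) = -1/27653 ≈ -3.6162e-5)
q - S((3 + 48) - 48) = -1/27653 - 4*((3 + 48) - 48)² = -1/27653 - 4*(51 - 48)² = -1/27653 - 4*3² = -1/27653 - 4*9 = -1/27653 - 1*36 = -1/27653 - 36 = -995509/27653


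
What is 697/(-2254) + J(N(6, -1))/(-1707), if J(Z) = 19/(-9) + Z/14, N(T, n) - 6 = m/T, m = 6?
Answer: -5337664/17314101 ≈ -0.30828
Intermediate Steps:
N(T, n) = 6 + 6/T
J(Z) = -19/9 + Z/14 (J(Z) = 19*(-⅑) + Z*(1/14) = -19/9 + Z/14)
697/(-2254) + J(N(6, -1))/(-1707) = 697/(-2254) + (-19/9 + (6 + 6/6)/14)/(-1707) = 697*(-1/2254) + (-19/9 + (6 + 6*(⅙))/14)*(-1/1707) = -697/2254 + (-19/9 + (6 + 1)/14)*(-1/1707) = -697/2254 + (-19/9 + (1/14)*7)*(-1/1707) = -697/2254 + (-19/9 + ½)*(-1/1707) = -697/2254 - 29/18*(-1/1707) = -697/2254 + 29/30726 = -5337664/17314101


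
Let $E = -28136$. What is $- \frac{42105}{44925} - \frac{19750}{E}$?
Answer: $- \frac{9913251}{42133660} \approx -0.23528$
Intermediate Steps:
$- \frac{42105}{44925} - \frac{19750}{E} = - \frac{42105}{44925} - \frac{19750}{-28136} = \left(-42105\right) \frac{1}{44925} - - \frac{9875}{14068} = - \frac{2807}{2995} + \frac{9875}{14068} = - \frac{9913251}{42133660}$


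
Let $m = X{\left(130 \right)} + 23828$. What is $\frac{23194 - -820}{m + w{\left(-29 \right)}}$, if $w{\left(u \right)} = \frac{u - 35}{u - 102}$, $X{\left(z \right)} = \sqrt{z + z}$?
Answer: $\frac{2454955374422}{2435989391291} - \frac{206052127 \sqrt{65}}{2435989391291} \approx 1.0071$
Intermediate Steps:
$X{\left(z \right)} = \sqrt{2} \sqrt{z}$ ($X{\left(z \right)} = \sqrt{2 z} = \sqrt{2} \sqrt{z}$)
$w{\left(u \right)} = \frac{-35 + u}{-102 + u}$
$m = 23828 + 2 \sqrt{65}$ ($m = \sqrt{2} \sqrt{130} + 23828 = 2 \sqrt{65} + 23828 = 23828 + 2 \sqrt{65} \approx 23844.0$)
$\frac{23194 - -820}{m + w{\left(-29 \right)}} = \frac{23194 - -820}{\left(23828 + 2 \sqrt{65}\right) + \frac{-35 - 29}{-102 - 29}} = \frac{23194 + 820}{\left(23828 + 2 \sqrt{65}\right) + \frac{1}{-131} \left(-64\right)} = \frac{24014}{\left(23828 + 2 \sqrt{65}\right) - - \frac{64}{131}} = \frac{24014}{\left(23828 + 2 \sqrt{65}\right) + \frac{64}{131}} = \frac{24014}{\frac{3121532}{131} + 2 \sqrt{65}}$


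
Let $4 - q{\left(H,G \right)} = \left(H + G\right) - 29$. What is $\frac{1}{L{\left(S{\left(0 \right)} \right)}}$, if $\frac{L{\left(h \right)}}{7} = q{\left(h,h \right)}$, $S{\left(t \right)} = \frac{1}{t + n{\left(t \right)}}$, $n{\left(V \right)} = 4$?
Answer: $\frac{2}{455} \approx 0.0043956$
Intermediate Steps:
$q{\left(H,G \right)} = 33 - G - H$ ($q{\left(H,G \right)} = 4 - \left(\left(H + G\right) - 29\right) = 4 - \left(\left(G + H\right) - 29\right) = 4 - \left(-29 + G + H\right) = 33 - G - H$)
$S{\left(t \right)} = \frac{1}{4 + t}$ ($S{\left(t \right)} = \frac{1}{t + 4} = \frac{1}{4 + t}$)
$L{\left(h \right)} = 231 - 14 h$ ($L{\left(h \right)} = 7 \left(33 - h - h\right) = 7 \left(33 - 2 h\right) = 231 - 14 h$)
$\frac{1}{L{\left(S{\left(0 \right)} \right)}} = \frac{1}{231 - \frac{14}{4 + 0}} = \frac{1}{231 - \frac{14}{4}} = \frac{1}{231 - \frac{7}{2}} = \frac{1}{\frac{455}{2}} = \frac{2}{455}$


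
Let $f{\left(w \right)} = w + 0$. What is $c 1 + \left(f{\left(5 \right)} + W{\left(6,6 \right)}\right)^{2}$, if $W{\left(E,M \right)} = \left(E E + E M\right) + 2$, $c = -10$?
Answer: $6231$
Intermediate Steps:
$f{\left(w \right)} = w$
$W{\left(E,M \right)} = 2 + E^{2} + E M$ ($W{\left(E,M \right)} = \left(E^{2} + E M\right) + 2 = 2 + E^{2} + E M$)
$c 1 + \left(f{\left(5 \right)} + W{\left(6,6 \right)}\right)^{2} = \left(-10\right) 1 + \left(5 + \left(2 + 6^{2} + 6 \cdot 6\right)\right)^{2} = -10 + \left(5 + \left(2 + 36 + 36\right)\right)^{2} = -10 + \left(5 + 74\right)^{2} = -10 + 79^{2} = -10 + 6241 = 6231$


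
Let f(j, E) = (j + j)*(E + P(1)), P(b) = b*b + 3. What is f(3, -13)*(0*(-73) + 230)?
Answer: -12420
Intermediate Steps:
P(b) = 3 + b² (P(b) = b² + 3 = 3 + b²)
f(j, E) = 2*j*(4 + E) (f(j, E) = (j + j)*(E + (3 + 1²)) = (2*j)*(E + (3 + 1)) = (2*j)*(E + 4) = (2*j)*(4 + E) = 2*j*(4 + E))
f(3, -13)*(0*(-73) + 230) = (2*3*(4 - 13))*(0*(-73) + 230) = (2*3*(-9))*(0 + 230) = -54*230 = -12420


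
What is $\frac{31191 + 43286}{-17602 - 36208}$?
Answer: $- \frac{74477}{53810} \approx -1.3841$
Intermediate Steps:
$\frac{31191 + 43286}{-17602 - 36208} = \frac{74477}{-53810} = 74477 \left(- \frac{1}{53810}\right) = - \frac{74477}{53810}$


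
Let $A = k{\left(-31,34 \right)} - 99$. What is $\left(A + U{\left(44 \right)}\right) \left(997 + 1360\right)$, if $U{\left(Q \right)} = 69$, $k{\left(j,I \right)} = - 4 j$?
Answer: $221558$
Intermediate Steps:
$A = 25$ ($A = \left(-4\right) \left(-31\right) - 99 = 124 - 99 = 25$)
$\left(A + U{\left(44 \right)}\right) \left(997 + 1360\right) = \left(25 + 69\right) \left(997 + 1360\right) = 94 \cdot 2357 = 221558$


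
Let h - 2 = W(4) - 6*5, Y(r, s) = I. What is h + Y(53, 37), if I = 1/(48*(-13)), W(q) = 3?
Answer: -15601/624 ≈ -25.002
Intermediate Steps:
I = -1/624 (I = (1/48)*(-1/13) = -1/624 ≈ -0.0016026)
Y(r, s) = -1/624
h = -25 (h = 2 + (3 - 6*5) = 2 + (3 - 30) = 2 - 27 = -25)
h + Y(53, 37) = -25 - 1/624 = -15601/624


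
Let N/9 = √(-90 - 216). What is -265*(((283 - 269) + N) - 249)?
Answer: 62275 - 7155*I*√34 ≈ 62275.0 - 41720.0*I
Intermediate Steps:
N = 27*I*√34 (N = 9*√(-90 - 216) = 9*√(-306) = 9*(3*I*√34) = 27*I*√34 ≈ 157.44*I)
-265*(((283 - 269) + N) - 249) = -265*(((283 - 269) + 27*I*√34) - 249) = -265*((14 + 27*I*√34) - 249) = -265*(-235 + 27*I*√34) = 62275 - 7155*I*√34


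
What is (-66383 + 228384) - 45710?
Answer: 116291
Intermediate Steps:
(-66383 + 228384) - 45710 = 162001 - 45710 = 116291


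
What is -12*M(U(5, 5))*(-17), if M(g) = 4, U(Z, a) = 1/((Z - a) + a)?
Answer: 816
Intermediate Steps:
U(Z, a) = 1/Z
-12*M(U(5, 5))*(-17) = -12*4*(-17) = -48*(-17) = 816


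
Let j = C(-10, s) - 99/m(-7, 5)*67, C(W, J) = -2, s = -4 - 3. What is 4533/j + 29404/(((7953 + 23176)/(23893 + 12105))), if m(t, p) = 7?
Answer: 7034763316925/206914463 ≈ 33998.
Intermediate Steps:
s = -7
j = -6647/7 (j = -2 - 99/7*67 = -2 - 6633/7 = -6647/7 ≈ -949.57)
4533/j + 29404/(((7953 + 23176)/(23893 + 12105))) = 4533/(-6647/7) + 29404/(((7953 + 23176)/(23893 + 12105))) = 4533*(-7/6647) + 29404/((31129/35998)) = -31731/6647 + 29404/((31129*(1/35998))) = -31731/6647 + 29404/(31129/35998) = -31731/6647 + 29404*(35998/31129) = -31731/6647 + 1058485192/31129 = 7034763316925/206914463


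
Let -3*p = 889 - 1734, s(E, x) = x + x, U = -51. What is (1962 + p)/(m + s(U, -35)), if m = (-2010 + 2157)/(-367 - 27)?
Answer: -2652014/83181 ≈ -31.882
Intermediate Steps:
m = -147/394 (m = 147/(-394) = 147*(-1/394) = -147/394 ≈ -0.37310)
s(E, x) = 2*x
p = 845/3 (p = -(889 - 1734)/3 = -⅓*(-845) = 845/3 ≈ 281.67)
(1962 + p)/(m + s(U, -35)) = (1962 + 845/3)/(-147/394 + 2*(-35)) = 6731/(3*(-147/394 - 70)) = 6731/(3*(-27727/394)) = (6731/3)*(-394/27727) = -2652014/83181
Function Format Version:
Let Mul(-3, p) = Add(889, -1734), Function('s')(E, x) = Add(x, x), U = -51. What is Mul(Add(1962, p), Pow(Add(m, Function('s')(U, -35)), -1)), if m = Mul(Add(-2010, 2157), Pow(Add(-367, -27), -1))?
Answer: Rational(-2652014, 83181) ≈ -31.882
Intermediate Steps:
m = Rational(-147, 394) (m = Mul(147, Pow(-394, -1)) = Mul(147, Rational(-1, 394)) = Rational(-147, 394) ≈ -0.37310)
Function('s')(E, x) = Mul(2, x)
p = Rational(845, 3) (p = Mul(Rational(-1, 3), Add(889, -1734)) = Mul(Rational(-1, 3), -845) = Rational(845, 3) ≈ 281.67)
Mul(Add(1962, p), Pow(Add(m, Function('s')(U, -35)), -1)) = Mul(Add(1962, Rational(845, 3)), Pow(Add(Rational(-147, 394), Mul(2, -35)), -1)) = Mul(Rational(6731, 3), Pow(Add(Rational(-147, 394), -70), -1)) = Mul(Rational(6731, 3), Pow(Rational(-27727, 394), -1)) = Mul(Rational(6731, 3), Rational(-394, 27727)) = Rational(-2652014, 83181)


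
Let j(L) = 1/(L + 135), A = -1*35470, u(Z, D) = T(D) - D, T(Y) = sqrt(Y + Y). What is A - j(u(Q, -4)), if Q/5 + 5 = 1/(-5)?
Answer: (-70940*sqrt(2) + 4930331*I)/(-139*I + 2*sqrt(2)) ≈ -35470.0 + 0.00014639*I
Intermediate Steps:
T(Y) = sqrt(2)*sqrt(Y) (T(Y) = sqrt(2*Y) = sqrt(2)*sqrt(Y))
Q = -26 (Q = -25 + 5/(-5) = -25 + 5*(-1/5) = -25 - 1 = -26)
u(Z, D) = -D + sqrt(2)*sqrt(D) (u(Z, D) = sqrt(2)*sqrt(D) - D = -D + sqrt(2)*sqrt(D))
A = -35470
j(L) = 1/(135 + L)
A - j(u(Q, -4)) = -35470 - 1/(135 + (-1*(-4) + sqrt(2)*sqrt(-4))) = -35470 - 1/(135 + (4 + sqrt(2)*(2*I))) = -35470 - 1/(135 + (4 + 2*I*sqrt(2))) = -35470 - 1/(139 + 2*I*sqrt(2))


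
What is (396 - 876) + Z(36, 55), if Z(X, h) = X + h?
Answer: -389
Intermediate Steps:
(396 - 876) + Z(36, 55) = (396 - 876) + (36 + 55) = -480 + 91 = -389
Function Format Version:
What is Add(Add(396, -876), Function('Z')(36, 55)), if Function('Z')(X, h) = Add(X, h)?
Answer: -389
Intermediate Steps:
Add(Add(396, -876), Function('Z')(36, 55)) = Add(Add(396, -876), Add(36, 55)) = Add(-480, 91) = -389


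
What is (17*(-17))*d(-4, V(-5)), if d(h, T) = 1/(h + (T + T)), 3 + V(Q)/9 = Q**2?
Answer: -289/392 ≈ -0.73724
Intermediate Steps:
V(Q) = -27 + 9*Q**2
d(h, T) = 1/(h + 2*T)
(17*(-17))*d(-4, V(-5)) = (17*(-17))/(-4 + 2*(-27 + 9*(-5)**2)) = -289/(-4 + 2*(-27 + 9*25)) = -289/(-4 + 2*(-27 + 225)) = -289/(-4 + 2*198) = -289/(-4 + 396) = -289/392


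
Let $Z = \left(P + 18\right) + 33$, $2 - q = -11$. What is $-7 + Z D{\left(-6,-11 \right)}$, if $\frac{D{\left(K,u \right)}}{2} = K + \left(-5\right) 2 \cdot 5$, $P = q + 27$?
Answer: $-10199$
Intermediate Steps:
$q = 13$ ($q = 2 - -11 = 2 + 11 = 13$)
$P = 40$ ($P = 13 + 27 = 40$)
$Z = 91$ ($Z = \left(40 + 18\right) + 33 = 58 + 33 = 91$)
$D{\left(K,u \right)} = -100 + 2 K$ ($D{\left(K,u \right)} = 2 \left(K + \left(-5\right) 2 \cdot 5\right) = 2 \left(K - 50\right) = 2 \left(-50 + K\right) = -100 + 2 K$)
$-7 + Z D{\left(-6,-11 \right)} = -7 + 91 \left(-100 + 2 \left(-6\right)\right) = -7 + 91 \left(-100 - 12\right) = -7 + 91 \left(-112\right) = -7 - 10192 = -10199$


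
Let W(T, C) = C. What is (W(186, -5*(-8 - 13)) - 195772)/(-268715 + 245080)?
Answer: 195667/23635 ≈ 8.2787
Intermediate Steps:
(W(186, -5*(-8 - 13)) - 195772)/(-268715 + 245080) = (-5*(-8 - 13) - 195772)/(-268715 + 245080) = (-5*(-21) - 195772)/(-23635) = (105 - 195772)*(-1/23635) = -195667*(-1/23635) = 195667/23635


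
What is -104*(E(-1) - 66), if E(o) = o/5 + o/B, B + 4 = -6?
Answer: 34372/5 ≈ 6874.4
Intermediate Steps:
B = -10 (B = -4 - 6 = -10)
E(o) = o/10 (E(o) = o/5 + o/(-10) = o*(⅕) + o*(-⅒) = o/5 - o/10 = o/10)
-104*(E(-1) - 66) = -104*((⅒)*(-1) - 66) = -104*(-⅒ - 66) = -104*(-661/10) = 34372/5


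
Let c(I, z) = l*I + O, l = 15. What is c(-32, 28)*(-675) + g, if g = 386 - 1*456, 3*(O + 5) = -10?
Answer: 329555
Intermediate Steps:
O = -25/3 (O = -5 + (⅓)*(-10) = -5 - 10/3 = -25/3 ≈ -8.3333)
g = -70 (g = 386 - 456 = -70)
c(I, z) = -25/3 + 15*I (c(I, z) = 15*I - 25/3 = -25/3 + 15*I)
c(-32, 28)*(-675) + g = (-25/3 + 15*(-32))*(-675) - 70 = (-25/3 - 480)*(-675) - 70 = -1465/3*(-675) - 70 = 329625 - 70 = 329555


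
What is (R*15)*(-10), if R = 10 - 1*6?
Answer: -600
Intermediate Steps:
R = 4 (R = 10 - 6 = 4)
(R*15)*(-10) = (4*15)*(-10) = 60*(-10) = -600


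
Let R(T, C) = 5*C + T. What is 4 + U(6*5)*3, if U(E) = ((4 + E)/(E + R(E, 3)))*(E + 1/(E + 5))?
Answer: 39234/875 ≈ 44.839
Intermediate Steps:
R(T, C) = T + 5*C
U(E) = (4 + E)*(E + 1/(5 + E))/(15 + 2*E) (U(E) = ((4 + E)/(E + (E + 5*3)))*(E + 1/(E + 5)) = ((4 + E)/(E + (E + 15)))*(E + 1/(5 + E)) = ((4 + E)/(E + (15 + E)))*(E + 1/(5 + E)) = ((4 + E)/(15 + 2*E))*(E + 1/(5 + E)) = (4 + E)*(E + 1/(5 + E))/(15 + 2*E))
4 + U(6*5)*3 = 4 + ((4 + (6*5)³ + 9*(6*5)² + 21*(6*5))/(75 + 2*(6*5)² + 25*(6*5)))*3 = 4 + ((4 + 30³ + 9*30² + 21*30)/(75 + 2*30² + 25*30))*3 = 4 + ((4 + 27000 + 9*900 + 630)/(75 + 2*900 + 750))*3 = 4 + ((4 + 27000 + 8100 + 630)/(75 + 1800 + 750))*3 = 4 + (35734/2625)*3 = 4 + 35734/875 = 39234/875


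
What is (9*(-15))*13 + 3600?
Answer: 1845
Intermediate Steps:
(9*(-15))*13 + 3600 = -135*13 + 3600 = -1755 + 3600 = 1845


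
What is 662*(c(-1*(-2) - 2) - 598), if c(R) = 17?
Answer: -384622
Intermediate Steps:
662*(c(-1*(-2) - 2) - 598) = 662*(17 - 598) = 662*(-581) = -384622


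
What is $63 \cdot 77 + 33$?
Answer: $4884$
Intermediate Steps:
$63 \cdot 77 + 33 = 4851 + 33 = 4884$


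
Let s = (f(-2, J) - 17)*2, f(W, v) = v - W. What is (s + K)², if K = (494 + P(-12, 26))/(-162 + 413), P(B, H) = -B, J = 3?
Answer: 30448324/63001 ≈ 483.30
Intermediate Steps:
s = -24 (s = ((3 - 1*(-2)) - 17)*2 = ((3 + 2) - 17)*2 = (5 - 17)*2 = -12*2 = -24)
K = 506/251 (K = (494 - 1*(-12))/(-162 + 413) = (494 + 12)/251 = 506*(1/251) = 506/251 ≈ 2.0159)
(s + K)² = (-24 + 506/251)² = (-5518/251)² = 30448324/63001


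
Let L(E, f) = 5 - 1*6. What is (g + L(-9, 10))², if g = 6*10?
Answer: 3481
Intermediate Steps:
L(E, f) = -1 (L(E, f) = 5 - 6 = -1)
g = 60
(g + L(-9, 10))² = (60 - 1)² = 59² = 3481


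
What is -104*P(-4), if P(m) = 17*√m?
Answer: -3536*I ≈ -3536.0*I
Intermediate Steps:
-104*P(-4) = -1768*√(-4) = -1768*2*I = -3536*I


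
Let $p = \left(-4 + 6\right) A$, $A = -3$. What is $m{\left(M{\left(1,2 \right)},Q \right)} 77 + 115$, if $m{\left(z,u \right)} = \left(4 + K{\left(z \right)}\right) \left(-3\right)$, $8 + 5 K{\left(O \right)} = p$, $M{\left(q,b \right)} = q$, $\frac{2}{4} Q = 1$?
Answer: $- \frac{811}{5} \approx -162.2$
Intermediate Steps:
$Q = 2$ ($Q = 2 \cdot 1 = 2$)
$p = -6$ ($p = \left(-4 + 6\right) \left(-3\right) = 2 \left(-3\right) = -6$)
$K{\left(O \right)} = - \frac{14}{5}$ ($K{\left(O \right)} = - \frac{8}{5} + \frac{1}{5} \left(-6\right) = - \frac{8}{5} - \frac{6}{5} = - \frac{14}{5}$)
$m{\left(z,u \right)} = - \frac{18}{5}$ ($m{\left(z,u \right)} = \left(4 - \frac{14}{5}\right) \left(-3\right) = \frac{6}{5} \left(-3\right) = - \frac{18}{5}$)
$m{\left(M{\left(1,2 \right)},Q \right)} 77 + 115 = \left(- \frac{18}{5}\right) 77 + 115 = - \frac{1386}{5} + 115 = - \frac{811}{5}$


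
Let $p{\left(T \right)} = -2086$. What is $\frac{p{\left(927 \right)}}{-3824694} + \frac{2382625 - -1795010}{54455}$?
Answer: $\frac{1597828911182}{20827371177} \approx 76.718$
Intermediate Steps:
$\frac{p{\left(927 \right)}}{-3824694} + \frac{2382625 - -1795010}{54455} = - \frac{2086}{-3824694} + \frac{2382625 - -1795010}{54455} = \left(-2086\right) \left(- \frac{1}{3824694}\right) + \left(2382625 + 1795010\right) \frac{1}{54455} = \frac{1043}{1912347} + 4177635 \cdot \frac{1}{54455} = \frac{1043}{1912347} + \frac{835527}{10891} = \frac{1597828911182}{20827371177}$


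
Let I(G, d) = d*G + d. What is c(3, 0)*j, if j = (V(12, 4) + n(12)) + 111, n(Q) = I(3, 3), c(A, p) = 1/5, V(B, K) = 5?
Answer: 128/5 ≈ 25.600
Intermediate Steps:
c(A, p) = ⅕ (c(A, p) = 1*(⅕) = ⅕)
I(G, d) = d + G*d (I(G, d) = G*d + d = d + G*d)
n(Q) = 12 (n(Q) = 3*(1 + 3) = 3*4 = 12)
j = 128 (j = (5 + 12) + 111 = 17 + 111 = 128)
c(3, 0)*j = (⅕)*128 = 128/5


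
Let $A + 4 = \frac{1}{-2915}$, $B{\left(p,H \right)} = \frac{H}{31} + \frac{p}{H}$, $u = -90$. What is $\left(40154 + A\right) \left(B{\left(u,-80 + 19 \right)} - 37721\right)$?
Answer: $- \frac{8348424035158158}{5512265} \approx -1.5145 \cdot 10^{9}$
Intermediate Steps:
$B{\left(p,H \right)} = \frac{H}{31} + \frac{p}{H}$ ($B{\left(p,H \right)} = H \frac{1}{31} + \frac{p}{H} = \frac{H}{31} + \frac{p}{H}$)
$A = - \frac{11661}{2915}$ ($A = -4 + \frac{1}{-2915} = -4 - \frac{1}{2915} = - \frac{11661}{2915} \approx -4.0003$)
$\left(40154 + A\right) \left(B{\left(u,-80 + 19 \right)} - 37721\right) = \left(40154 - \frac{11661}{2915}\right) \left(\left(\frac{-80 + 19}{31} - \frac{90}{-80 + 19}\right) - 37721\right) = \frac{117037249 \left(\left(\frac{1}{31} \left(-61\right) - \frac{90}{-61}\right) - 37721\right)}{2915} = \frac{117037249 \left(\left(- \frac{61}{31} - - \frac{90}{61}\right) - 37721\right)}{2915} = \frac{117037249 \left(\left(- \frac{61}{31} + \frac{90}{61}\right) - 37721\right)}{2915} = \frac{117037249 \left(- \frac{931}{1891} - 37721\right)}{2915} = \frac{117037249}{2915} \left(- \frac{71331342}{1891}\right) = - \frac{8348424035158158}{5512265}$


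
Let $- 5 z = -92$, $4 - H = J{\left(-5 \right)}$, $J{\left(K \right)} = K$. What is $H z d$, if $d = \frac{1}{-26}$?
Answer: $- \frac{414}{65} \approx -6.3692$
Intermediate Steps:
$d = - \frac{1}{26} \approx -0.038462$
$H = 9$ ($H = 4 - -5 = 4 + 5 = 9$)
$z = \frac{92}{5}$ ($z = \left(- \frac{1}{5}\right) \left(-92\right) = \frac{92}{5} \approx 18.4$)
$H z d = 9 \cdot \frac{92}{5} \left(- \frac{1}{26}\right) = \frac{828}{5} \left(- \frac{1}{26}\right) = - \frac{414}{65}$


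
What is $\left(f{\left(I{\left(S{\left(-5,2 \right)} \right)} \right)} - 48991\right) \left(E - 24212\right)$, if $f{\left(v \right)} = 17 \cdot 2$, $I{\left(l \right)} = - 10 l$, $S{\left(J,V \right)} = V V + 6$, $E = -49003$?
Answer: $3584386755$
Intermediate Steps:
$S{\left(J,V \right)} = 6 + V^{2}$ ($S{\left(J,V \right)} = V^{2} + 6 = 6 + V^{2}$)
$f{\left(v \right)} = 34$
$\left(f{\left(I{\left(S{\left(-5,2 \right)} \right)} \right)} - 48991\right) \left(E - 24212\right) = \left(34 - 48991\right) \left(-49003 - 24212\right) = \left(-48957\right) \left(-73215\right) = 3584386755$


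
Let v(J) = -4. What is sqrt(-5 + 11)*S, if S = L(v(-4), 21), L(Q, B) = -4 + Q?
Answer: -8*sqrt(6) ≈ -19.596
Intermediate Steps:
S = -8 (S = -4 - 4 = -8)
sqrt(-5 + 11)*S = sqrt(-5 + 11)*(-8) = sqrt(6)*(-8) = -8*sqrt(6)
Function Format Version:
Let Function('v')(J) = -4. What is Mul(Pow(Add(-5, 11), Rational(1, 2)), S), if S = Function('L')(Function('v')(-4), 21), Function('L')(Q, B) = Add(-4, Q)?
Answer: Mul(-8, Pow(6, Rational(1, 2))) ≈ -19.596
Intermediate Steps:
S = -8 (S = Add(-4, -4) = -8)
Mul(Pow(Add(-5, 11), Rational(1, 2)), S) = Mul(Pow(Add(-5, 11), Rational(1, 2)), -8) = Mul(Pow(6, Rational(1, 2)), -8) = Mul(-8, Pow(6, Rational(1, 2)))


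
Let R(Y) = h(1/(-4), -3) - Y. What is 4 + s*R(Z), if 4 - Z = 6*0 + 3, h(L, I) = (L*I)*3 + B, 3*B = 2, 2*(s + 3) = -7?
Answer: -203/24 ≈ -8.4583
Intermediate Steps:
s = -13/2 (s = -3 + (1/2)*(-7) = -3 - 7/2 = -13/2 ≈ -6.5000)
B = 2/3 (B = (1/3)*2 = 2/3 ≈ 0.66667)
h(L, I) = 2/3 + 3*I*L (h(L, I) = (L*I)*3 + 2/3 = (I*L)*3 + 2/3 = 3*I*L + 2/3 = 2/3 + 3*I*L)
Z = 1 (Z = 4 - (6*0 + 3) = 4 - (0 + 3) = 4 - 1*3 = 4 - 3 = 1)
R(Y) = 35/12 - Y (R(Y) = (2/3 + 3*(-3)*(1/(-4))) - Y = (2/3 + 3*(-3)*(1*(-1/4))) - Y = (2/3 + 3*(-3)*(-1/4)) - Y = (2/3 + 9/4) - Y = 35/12 - Y)
4 + s*R(Z) = 4 - 13*(35/12 - 1*1)/2 = 4 - 13*(35/12 - 1)/2 = 4 - 13/2*23/12 = 4 - 299/24 = -203/24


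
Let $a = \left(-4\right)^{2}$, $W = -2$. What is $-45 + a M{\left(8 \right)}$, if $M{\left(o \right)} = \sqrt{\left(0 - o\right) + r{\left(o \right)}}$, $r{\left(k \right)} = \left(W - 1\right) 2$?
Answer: $-45 + 16 i \sqrt{14} \approx -45.0 + 59.867 i$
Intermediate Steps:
$r{\left(k \right)} = -6$ ($r{\left(k \right)} = \left(-2 - 1\right) 2 = \left(-3\right) 2 = -6$)
$a = 16$
$M{\left(o \right)} = \sqrt{-6 - o}$ ($M{\left(o \right)} = \sqrt{\left(0 - o\right) - 6} = \sqrt{- o - 6} = \sqrt{-6 - o}$)
$-45 + a M{\left(8 \right)} = -45 + 16 \sqrt{-6 - 8} = -45 + 16 \sqrt{-14} = -45 + 16 i \sqrt{14}$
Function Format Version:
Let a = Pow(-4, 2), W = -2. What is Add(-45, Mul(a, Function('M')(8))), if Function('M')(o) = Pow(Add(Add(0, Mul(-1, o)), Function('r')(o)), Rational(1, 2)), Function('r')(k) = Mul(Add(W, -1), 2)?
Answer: Add(-45, Mul(16, I, Pow(14, Rational(1, 2)))) ≈ Add(-45.000, Mul(59.867, I))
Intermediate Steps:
Function('r')(k) = -6 (Function('r')(k) = Mul(Add(-2, -1), 2) = Mul(-3, 2) = -6)
a = 16
Function('M')(o) = Pow(Add(-6, Mul(-1, o)), Rational(1, 2)) (Function('M')(o) = Pow(Add(Add(0, Mul(-1, o)), -6), Rational(1, 2)) = Pow(Add(Mul(-1, o), -6), Rational(1, 2)) = Pow(Add(-6, Mul(-1, o)), Rational(1, 2)))
Add(-45, Mul(a, Function('M')(8))) = Add(-45, Mul(16, Pow(Add(-6, Mul(-1, 8)), Rational(1, 2)))) = Add(-45, Mul(16, Pow(Add(-6, -8), Rational(1, 2)))) = Add(-45, Mul(16, Pow(-14, Rational(1, 2)))) = Add(-45, Mul(16, Mul(I, Pow(14, Rational(1, 2))))) = Add(-45, Mul(16, I, Pow(14, Rational(1, 2))))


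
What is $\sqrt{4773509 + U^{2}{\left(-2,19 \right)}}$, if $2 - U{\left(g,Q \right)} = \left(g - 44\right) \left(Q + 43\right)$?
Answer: $15 \sqrt{57417} \approx 3594.3$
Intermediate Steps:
$U{\left(g,Q \right)} = 2 - \left(-44 + g\right) \left(43 + Q\right)$ ($U{\left(g,Q \right)} = 2 - \left(g - 44\right) \left(Q + 43\right) = 2 - \left(-44 + g\right) \left(43 + Q\right)$)
$\sqrt{4773509 + U^{2}{\left(-2,19 \right)}} = \sqrt{4773509 + \left(1894 - -86 + 44 \cdot 19 - 19 \left(-2\right)\right)^{2}} = \sqrt{4773509 + \left(1894 + 86 + 836 + 38\right)^{2}} = \sqrt{4773509 + 2854^{2}} = \sqrt{4773509 + 8145316} = \sqrt{12918825} = 15 \sqrt{57417}$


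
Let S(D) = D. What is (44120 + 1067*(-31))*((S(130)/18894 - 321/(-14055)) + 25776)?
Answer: 4199381704805994/14753065 ≈ 2.8464e+8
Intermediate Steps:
(44120 + 1067*(-31))*((S(130)/18894 - 321/(-14055)) + 25776) = (44120 + 1067*(-31))*((130/18894 - 321/(-14055)) + 25776) = (44120 - 33077)*((130*(1/18894) - 321*(-1/14055)) + 25776) = 11043*((65/9447 + 107/4685) + 25776) = 11043*(1315354/44259195 + 25776) = 11043*(1140826325674/44259195) = 4199381704805994/14753065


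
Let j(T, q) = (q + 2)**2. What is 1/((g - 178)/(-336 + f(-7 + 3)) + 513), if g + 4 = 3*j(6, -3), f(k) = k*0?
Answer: 336/172547 ≈ 0.0019473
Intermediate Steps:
f(k) = 0
j(T, q) = (2 + q)**2
g = -1 (g = -4 + 3*(2 - 3)**2 = -4 + 3*(-1)**2 = -4 + 3*1 = -4 + 3 = -1)
1/((g - 178)/(-336 + f(-7 + 3)) + 513) = 1/((-1 - 178)/(-336 + 0) + 513) = 1/(-179/(-336) + 513) = 1/(-179*(-1/336) + 513) = 1/(179/336 + 513) = 1/(172547/336) = 336/172547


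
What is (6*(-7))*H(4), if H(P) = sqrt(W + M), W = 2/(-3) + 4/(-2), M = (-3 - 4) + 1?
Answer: -14*I*sqrt(78) ≈ -123.64*I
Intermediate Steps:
M = -6 (M = -7 + 1 = -6)
W = -8/3 (W = 2*(-1/3) + 4*(-1/2) = -2/3 - 2 = -8/3 ≈ -2.6667)
H(P) = I*sqrt(78)/3 (H(P) = sqrt(-8/3 - 6) = sqrt(-26/3) = I*sqrt(78)/3)
(6*(-7))*H(4) = (6*(-7))*(I*sqrt(78)/3) = -14*I*sqrt(78)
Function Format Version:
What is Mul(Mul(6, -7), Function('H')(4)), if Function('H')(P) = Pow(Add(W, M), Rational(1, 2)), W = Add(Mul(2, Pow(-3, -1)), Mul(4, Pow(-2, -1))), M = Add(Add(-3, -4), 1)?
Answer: Mul(-14, I, Pow(78, Rational(1, 2))) ≈ Mul(-123.64, I)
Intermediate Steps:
M = -6 (M = Add(-7, 1) = -6)
W = Rational(-8, 3) (W = Add(Mul(2, Rational(-1, 3)), Mul(4, Rational(-1, 2))) = Add(Rational(-2, 3), -2) = Rational(-8, 3) ≈ -2.6667)
Function('H')(P) = Mul(Rational(1, 3), I, Pow(78, Rational(1, 2))) (Function('H')(P) = Pow(Add(Rational(-8, 3), -6), Rational(1, 2)) = Pow(Rational(-26, 3), Rational(1, 2)) = Mul(Rational(1, 3), I, Pow(78, Rational(1, 2))))
Mul(Mul(6, -7), Function('H')(4)) = Mul(Mul(6, -7), Mul(Rational(1, 3), I, Pow(78, Rational(1, 2)))) = Mul(-42, Mul(Rational(1, 3), I, Pow(78, Rational(1, 2)))) = Mul(-14, I, Pow(78, Rational(1, 2)))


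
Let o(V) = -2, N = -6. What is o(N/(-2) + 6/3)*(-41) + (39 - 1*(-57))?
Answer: 178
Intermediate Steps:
o(N/(-2) + 6/3)*(-41) + (39 - 1*(-57)) = -2*(-41) + (39 - 1*(-57)) = 82 + (39 + 57) = 82 + 96 = 178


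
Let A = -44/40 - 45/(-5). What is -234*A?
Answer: -9243/5 ≈ -1848.6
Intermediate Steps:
A = 79/10 (A = -44*1/40 - 45*(-⅕) = -11/10 + 9 = 79/10 ≈ 7.9000)
-234*A = -234*79/10 = -9243/5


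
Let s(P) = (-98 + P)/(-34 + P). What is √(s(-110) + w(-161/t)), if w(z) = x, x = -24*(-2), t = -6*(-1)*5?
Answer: √445/3 ≈ 7.0317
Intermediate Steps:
s(P) = (-98 + P)/(-34 + P)
t = 30 (t = 6*5 = 30)
x = 48
w(z) = 48
√(s(-110) + w(-161/t)) = √((-98 - 110)/(-34 - 110) + 48) = √(-208/(-144) + 48) = √(-1/144*(-208) + 48) = √(13/9 + 48) = √(445/9) = √445/3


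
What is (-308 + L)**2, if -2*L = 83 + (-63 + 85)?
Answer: 519841/4 ≈ 1.2996e+5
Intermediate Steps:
L = -105/2 (L = -(83 + (-63 + 85))/2 = -(83 + 22)/2 = -1/2*105 = -105/2 ≈ -52.500)
(-308 + L)**2 = (-308 - 105/2)**2 = (-721/2)**2 = 519841/4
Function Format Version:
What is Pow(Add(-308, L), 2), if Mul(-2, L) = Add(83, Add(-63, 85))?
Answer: Rational(519841, 4) ≈ 1.2996e+5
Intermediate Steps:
L = Rational(-105, 2) (L = Mul(Rational(-1, 2), Add(83, Add(-63, 85))) = Mul(Rational(-1, 2), Add(83, 22)) = Mul(Rational(-1, 2), 105) = Rational(-105, 2) ≈ -52.500)
Pow(Add(-308, L), 2) = Pow(Add(-308, Rational(-105, 2)), 2) = Pow(Rational(-721, 2), 2) = Rational(519841, 4)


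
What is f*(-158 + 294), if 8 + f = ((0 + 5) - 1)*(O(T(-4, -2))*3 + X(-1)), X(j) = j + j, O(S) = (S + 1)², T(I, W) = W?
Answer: -544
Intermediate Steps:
O(S) = (1 + S)²
X(j) = 2*j
f = -4 (f = -8 + ((0 + 5) - 1)*((1 - 2)²*3 + 2*(-1)) = -8 + (5 - 1)*((-1)²*3 - 2) = -8 + 4*(1*3 - 2) = -8 + 4*(3 - 2) = -8 + 4*1 = -8 + 4 = -4)
f*(-158 + 294) = -4*(-158 + 294) = -4*136 = -544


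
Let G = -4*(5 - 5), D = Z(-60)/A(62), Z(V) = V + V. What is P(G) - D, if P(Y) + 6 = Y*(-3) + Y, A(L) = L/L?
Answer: 114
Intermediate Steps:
A(L) = 1
Z(V) = 2*V
D = -120 (D = (2*(-60))/1 = -120*1 = -120)
G = 0 (G = -4*0 = 0)
P(Y) = -6 - 2*Y (P(Y) = -6 + (Y*(-3) + Y) = -6 + (-3*Y + Y) = -6 - 2*Y)
P(G) - D = (-6 - 2*0) - 1*(-120) = (-6 + 0) + 120 = -6 + 120 = 114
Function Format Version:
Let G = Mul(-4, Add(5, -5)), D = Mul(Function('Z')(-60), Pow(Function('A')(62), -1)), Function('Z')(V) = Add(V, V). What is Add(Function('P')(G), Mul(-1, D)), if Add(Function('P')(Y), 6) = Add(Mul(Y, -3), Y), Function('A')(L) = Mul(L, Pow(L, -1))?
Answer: 114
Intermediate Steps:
Function('A')(L) = 1
Function('Z')(V) = Mul(2, V)
D = -120 (D = Mul(Mul(2, -60), Pow(1, -1)) = Mul(-120, 1) = -120)
G = 0 (G = Mul(-4, 0) = 0)
Function('P')(Y) = Add(-6, Mul(-2, Y)) (Function('P')(Y) = Add(-6, Add(Mul(Y, -3), Y)) = Add(-6, Add(Mul(-3, Y), Y)) = Add(-6, Mul(-2, Y)))
Add(Function('P')(G), Mul(-1, D)) = Add(Add(-6, Mul(-2, 0)), Mul(-1, -120)) = Add(Add(-6, 0), 120) = Add(-6, 120) = 114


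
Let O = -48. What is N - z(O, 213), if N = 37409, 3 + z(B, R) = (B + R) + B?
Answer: 37295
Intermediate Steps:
z(B, R) = -3 + R + 2*B (z(B, R) = -3 + ((B + R) + B) = -3 + (R + 2*B) = -3 + R + 2*B)
N - z(O, 213) = 37409 - (-3 + 213 + 2*(-48)) = 37409 - (-3 + 213 - 96) = 37409 - 1*114 = 37409 - 114 = 37295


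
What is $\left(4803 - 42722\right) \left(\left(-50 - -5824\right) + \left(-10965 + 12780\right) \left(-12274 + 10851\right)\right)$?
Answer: $97716163349$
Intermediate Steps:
$\left(4803 - 42722\right) \left(\left(-50 - -5824\right) + \left(-10965 + 12780\right) \left(-12274 + 10851\right)\right) = - 37919 \left(\left(-50 + 5824\right) + 1815 \left(-1423\right)\right) = - 37919 \left(5774 - 2582745\right) = \left(-37919\right) \left(-2576971\right) = 97716163349$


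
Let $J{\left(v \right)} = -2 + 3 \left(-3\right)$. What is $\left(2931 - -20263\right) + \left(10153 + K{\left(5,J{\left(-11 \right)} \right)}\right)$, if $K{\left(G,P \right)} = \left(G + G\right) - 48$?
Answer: $33309$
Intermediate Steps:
$J{\left(v \right)} = -11$ ($J{\left(v \right)} = -2 - 9 = -11$)
$K{\left(G,P \right)} = -48 + 2 G$ ($K{\left(G,P \right)} = 2 G - 48 = -48 + 2 G$)
$\left(2931 - -20263\right) + \left(10153 + K{\left(5,J{\left(-11 \right)} \right)}\right) = \left(2931 - -20263\right) + \left(10153 + \left(-48 + 2 \cdot 5\right)\right) = \left(2931 + 20263\right) + \left(10153 + \left(-48 + 10\right)\right) = 23194 + \left(10153 - 38\right) = 23194 + 10115 = 33309$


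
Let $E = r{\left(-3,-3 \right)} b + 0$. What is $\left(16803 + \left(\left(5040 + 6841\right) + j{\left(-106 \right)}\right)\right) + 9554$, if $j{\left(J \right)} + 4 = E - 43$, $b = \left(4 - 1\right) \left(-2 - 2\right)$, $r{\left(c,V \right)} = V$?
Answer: $38227$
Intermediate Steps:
$b = -12$ ($b = 3 \left(-4\right) = -12$)
$E = 36$ ($E = \left(-3\right) \left(-12\right) + 0 = 36 + 0 = 36$)
$j{\left(J \right)} = -11$ ($j{\left(J \right)} = -4 + \left(36 - 43\right) = -4 - 7 = -11$)
$\left(16803 + \left(\left(5040 + 6841\right) + j{\left(-106 \right)}\right)\right) + 9554 = \left(16803 + \left(\left(5040 + 6841\right) - 11\right)\right) + 9554 = \left(16803 + \left(11881 - 11\right)\right) + 9554 = \left(16803 + 11870\right) + 9554 = 28673 + 9554 = 38227$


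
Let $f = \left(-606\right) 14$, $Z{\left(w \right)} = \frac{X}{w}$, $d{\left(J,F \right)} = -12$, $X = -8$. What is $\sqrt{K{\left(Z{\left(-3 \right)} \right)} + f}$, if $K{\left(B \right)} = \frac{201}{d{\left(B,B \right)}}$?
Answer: $\frac{i \sqrt{34003}}{2} \approx 92.199 i$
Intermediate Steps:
$Z{\left(w \right)} = - \frac{8}{w}$
$f = -8484$
$K{\left(B \right)} = - \frac{67}{4}$ ($K{\left(B \right)} = \frac{201}{-12} = 201 \left(- \frac{1}{12}\right) = - \frac{67}{4}$)
$\sqrt{K{\left(Z{\left(-3 \right)} \right)} + f} = \sqrt{- \frac{67}{4} - 8484} = \sqrt{- \frac{34003}{4}} = \frac{i \sqrt{34003}}{2}$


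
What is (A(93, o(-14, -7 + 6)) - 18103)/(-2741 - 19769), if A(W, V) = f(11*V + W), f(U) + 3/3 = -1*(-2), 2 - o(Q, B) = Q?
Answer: 9051/11255 ≈ 0.80418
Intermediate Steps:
o(Q, B) = 2 - Q
f(U) = 1 (f(U) = -1 - 1*(-2) = -1 + 2 = 1)
A(W, V) = 1
(A(93, o(-14, -7 + 6)) - 18103)/(-2741 - 19769) = (1 - 18103)/(-2741 - 19769) = -18102/(-22510) = -18102*(-1/22510) = 9051/11255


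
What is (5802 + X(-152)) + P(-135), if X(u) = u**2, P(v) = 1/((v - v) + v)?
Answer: 3902309/135 ≈ 28906.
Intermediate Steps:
P(v) = 1/v (P(v) = 1/(0 + v) = 1/v)
(5802 + X(-152)) + P(-135) = (5802 + (-152)**2) + 1/(-135) = (5802 + 23104) - 1/135 = 28906 - 1/135 = 3902309/135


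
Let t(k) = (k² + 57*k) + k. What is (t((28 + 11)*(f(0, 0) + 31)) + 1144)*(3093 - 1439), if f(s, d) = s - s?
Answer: 2535494338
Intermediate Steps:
f(s, d) = 0
t(k) = k² + 58*k
(t((28 + 11)*(f(0, 0) + 31)) + 1144)*(3093 - 1439) = (((28 + 11)*(0 + 31))*(58 + (28 + 11)*(0 + 31)) + 1144)*(3093 - 1439) = ((39*31)*(58 + 39*31) + 1144)*1654 = (1209*(58 + 1209) + 1144)*1654 = (1209*1267 + 1144)*1654 = (1531803 + 1144)*1654 = 1532947*1654 = 2535494338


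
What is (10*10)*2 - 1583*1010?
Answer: -1598630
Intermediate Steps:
(10*10)*2 - 1583*1010 = 100*2 - 1598830 = 200 - 1598830 = -1598630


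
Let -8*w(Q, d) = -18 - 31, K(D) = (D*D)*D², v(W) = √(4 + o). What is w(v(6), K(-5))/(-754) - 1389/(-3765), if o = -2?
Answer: 2731321/7570160 ≈ 0.36080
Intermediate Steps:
v(W) = √2 (v(W) = √(4 - 2) = √2)
K(D) = D⁴ (K(D) = D²*D² = D⁴)
w(Q, d) = 49/8 (w(Q, d) = -(-18 - 31)/8 = -⅛*(-49) = 49/8)
w(v(6), K(-5))/(-754) - 1389/(-3765) = (49/8)/(-754) - 1389/(-3765) = (49/8)*(-1/754) - 1389*(-1/3765) = -49/6032 + 463/1255 = 2731321/7570160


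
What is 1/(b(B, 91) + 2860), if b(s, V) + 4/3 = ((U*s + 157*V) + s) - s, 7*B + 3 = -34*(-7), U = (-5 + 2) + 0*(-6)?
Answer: 21/357944 ≈ 5.8668e-5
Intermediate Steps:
U = -3 (U = -3 + 0 = -3)
B = 235/7 (B = -3/7 + (-34*(-7))/7 = -3/7 + (⅐)*238 = -3/7 + 34 = 235/7 ≈ 33.571)
b(s, V) = -4/3 - 3*s + 157*V (b(s, V) = -4/3 + (((-3*s + 157*V) + s) - s) = -4/3 + ((-2*s + 157*V) - s) = -4/3 + (-3*s + 157*V) = -4/3 - 3*s + 157*V)
1/(b(B, 91) + 2860) = 1/((-4/3 - 3*235/7 + 157*91) + 2860) = 1/((-4/3 - 705/7 + 14287) + 2860) = 1/(297884/21 + 2860) = 1/(357944/21) = 21/357944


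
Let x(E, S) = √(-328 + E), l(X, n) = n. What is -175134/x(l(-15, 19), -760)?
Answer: 58378*I*√309/103 ≈ 9963.0*I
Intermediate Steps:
-175134/x(l(-15, 19), -760) = -175134/√(-328 + 19) = -175134*(-I*√309/309) = -(-58378)*I*√309/103 = 58378*I*√309/103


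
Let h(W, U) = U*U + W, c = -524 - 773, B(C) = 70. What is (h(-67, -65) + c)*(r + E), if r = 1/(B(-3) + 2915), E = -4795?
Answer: -40949704714/2985 ≈ -1.3718e+7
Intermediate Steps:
c = -1297
h(W, U) = W + U² (h(W, U) = U² + W = W + U²)
r = 1/2985 (r = 1/(70 + 2915) = 1/2985 ≈ 0.00033501)
(h(-67, -65) + c)*(r + E) = ((-67 + (-65)²) - 1297)*(1/2985 - 4795) = ((-67 + 4225) - 1297)*(-14313074/2985) = (4158 - 1297)*(-14313074/2985) = 2861*(-14313074/2985) = -40949704714/2985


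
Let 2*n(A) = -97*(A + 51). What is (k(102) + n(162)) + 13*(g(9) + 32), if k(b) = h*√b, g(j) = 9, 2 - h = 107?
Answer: -19595/2 - 105*√102 ≈ -10858.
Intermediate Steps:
h = -105 (h = 2 - 1*107 = 2 - 107 = -105)
n(A) = -4947/2 - 97*A/2 (n(A) = (-97*(A + 51))/2 = (-97*(51 + A))/2 = (-4947 - 97*A)/2 = -4947/2 - 97*A/2)
k(b) = -105*√b
(k(102) + n(162)) + 13*(g(9) + 32) = (-105*√102 + (-4947/2 - 97/2*162)) + 13*(9 + 32) = (-105*√102 + (-4947/2 - 7857)) + 13*41 = (-105*√102 - 20661/2) + 533 = (-20661/2 - 105*√102) + 533 = -19595/2 - 105*√102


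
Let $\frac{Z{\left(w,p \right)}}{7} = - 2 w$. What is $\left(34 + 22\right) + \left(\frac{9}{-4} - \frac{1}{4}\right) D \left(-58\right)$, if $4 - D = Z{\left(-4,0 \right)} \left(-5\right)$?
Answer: $41236$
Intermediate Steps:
$Z{\left(w,p \right)} = - 14 w$ ($Z{\left(w,p \right)} = 7 \left(- 2 w\right) = - 14 w$)
$D = 284$ ($D = 4 - \left(-14\right) \left(-4\right) \left(-5\right) = 4 - 56 \left(-5\right) = 4 - -280 = 4 + 280 = 284$)
$\left(34 + 22\right) + \left(\frac{9}{-4} - \frac{1}{4}\right) D \left(-58\right) = \left(34 + 22\right) + \left(\frac{9}{-4} - \frac{1}{4}\right) 284 \left(-58\right) = 56 + \left(9 \left(- \frac{1}{4}\right) - \frac{1}{4}\right) 284 \left(-58\right) = 56 + \left(- \frac{9}{4} - \frac{1}{4}\right) 284 \left(-58\right) = 56 + \left(- \frac{5}{2}\right) 284 \left(-58\right) = 56 - -41180 = 56 + 41180 = 41236$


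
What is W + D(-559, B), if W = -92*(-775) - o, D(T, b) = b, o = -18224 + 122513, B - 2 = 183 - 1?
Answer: -32805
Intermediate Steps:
B = 184 (B = 2 + (183 - 1) = 2 + 182 = 184)
o = 104289
W = -32989 (W = -92*(-775) - 1*104289 = 71300 - 104289 = -32989)
W + D(-559, B) = -32989 + 184 = -32805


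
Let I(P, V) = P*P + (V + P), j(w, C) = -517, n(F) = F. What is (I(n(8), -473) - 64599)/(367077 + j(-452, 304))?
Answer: -1625/9164 ≈ -0.17732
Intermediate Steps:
I(P, V) = P + V + P² (I(P, V) = P² + (P + V) = P + V + P²)
(I(n(8), -473) - 64599)/(367077 + j(-452, 304)) = ((8 - 473 + 8²) - 64599)/(367077 - 517) = ((8 - 473 + 64) - 64599)/366560 = (-401 - 64599)*(1/366560) = -65000*1/366560 = -1625/9164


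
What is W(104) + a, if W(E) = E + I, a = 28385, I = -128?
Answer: 28361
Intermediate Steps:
W(E) = -128 + E (W(E) = E - 128 = -128 + E)
W(104) + a = (-128 + 104) + 28385 = -24 + 28385 = 28361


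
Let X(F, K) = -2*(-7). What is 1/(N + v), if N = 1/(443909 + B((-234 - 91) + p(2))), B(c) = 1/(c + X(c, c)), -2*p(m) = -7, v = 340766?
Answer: 273004033/93030492309893 ≈ 2.9346e-6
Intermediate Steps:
p(m) = 7/2 (p(m) = -1/2*(-7) = 7/2)
X(F, K) = 14
B(c) = 1/(14 + c) (B(c) = 1/(c + 14) = 1/(14 + c))
N = 615/273004033 (N = 1/(443909 + 1/(14 + ((-234 - 91) + 7/2))) = 1/(443909 + 1/(14 + (-325 + 7/2))) = 1/(443909 + 1/(14 - 643/2)) = 1/(443909 + 1/(-615/2)) = 1/(443909 - 2/615) = 1/(273004033/615) = 615/273004033 ≈ 2.2527e-6)
1/(N + v) = 1/(615/273004033 + 340766) = 1/(93030492309893/273004033) = 273004033/93030492309893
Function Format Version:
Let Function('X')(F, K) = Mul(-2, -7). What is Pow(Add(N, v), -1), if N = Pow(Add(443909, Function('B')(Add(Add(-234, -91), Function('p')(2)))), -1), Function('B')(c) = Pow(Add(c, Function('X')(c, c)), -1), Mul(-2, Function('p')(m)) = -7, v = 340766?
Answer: Rational(273004033, 93030492309893) ≈ 2.9346e-6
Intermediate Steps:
Function('p')(m) = Rational(7, 2) (Function('p')(m) = Mul(Rational(-1, 2), -7) = Rational(7, 2))
Function('X')(F, K) = 14
Function('B')(c) = Pow(Add(14, c), -1) (Function('B')(c) = Pow(Add(c, 14), -1) = Pow(Add(14, c), -1))
N = Rational(615, 273004033) (N = Pow(Add(443909, Pow(Add(14, Add(Add(-234, -91), Rational(7, 2))), -1)), -1) = Pow(Add(443909, Pow(Add(14, Add(-325, Rational(7, 2))), -1)), -1) = Pow(Add(443909, Pow(Add(14, Rational(-643, 2)), -1)), -1) = Pow(Add(443909, Pow(Rational(-615, 2), -1)), -1) = Pow(Add(443909, Rational(-2, 615)), -1) = Pow(Rational(273004033, 615), -1) = Rational(615, 273004033) ≈ 2.2527e-6)
Pow(Add(N, v), -1) = Pow(Add(Rational(615, 273004033), 340766), -1) = Pow(Rational(93030492309893, 273004033), -1) = Rational(273004033, 93030492309893)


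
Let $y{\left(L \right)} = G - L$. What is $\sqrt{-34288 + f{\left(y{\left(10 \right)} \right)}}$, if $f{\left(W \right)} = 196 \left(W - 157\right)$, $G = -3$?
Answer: $6 i \sqrt{1878} \approx 260.02 i$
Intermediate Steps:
$y{\left(L \right)} = -3 - L$
$f{\left(W \right)} = -30772 + 196 W$ ($f{\left(W \right)} = 196 \left(-157 + W\right) = -30772 + 196 W$)
$\sqrt{-34288 + f{\left(y{\left(10 \right)} \right)}} = \sqrt{-34288 - \left(30772 - 196 \left(-3 - 10\right)\right)} = \sqrt{-34288 + \left(-30772 + 196 \left(-13\right)\right)} = \sqrt{-34288 - 33320} = \sqrt{-67608} = 6 i \sqrt{1878}$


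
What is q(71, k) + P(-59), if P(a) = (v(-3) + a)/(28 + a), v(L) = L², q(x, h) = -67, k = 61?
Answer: -2027/31 ≈ -65.387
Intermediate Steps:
P(a) = (9 + a)/(28 + a) (P(a) = ((-3)² + a)/(28 + a) = (9 + a)/(28 + a))
q(71, k) + P(-59) = -67 + (9 - 59)/(28 - 59) = -67 - 50/(-31) = -67 - 1/31*(-50) = -67 + 50/31 = -2027/31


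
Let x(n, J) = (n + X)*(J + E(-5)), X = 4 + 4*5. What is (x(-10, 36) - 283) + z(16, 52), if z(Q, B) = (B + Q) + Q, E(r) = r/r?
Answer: 319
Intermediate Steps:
E(r) = 1
X = 24 (X = 4 + 20 = 24)
x(n, J) = (1 + J)*(24 + n) (x(n, J) = (n + 24)*(J + 1) = (24 + n)*(1 + J) = (1 + J)*(24 + n))
z(Q, B) = B + 2*Q
(x(-10, 36) - 283) + z(16, 52) = ((24 - 10 + 24*36 + 36*(-10)) - 283) + (52 + 2*16) = ((24 - 10 + 864 - 360) - 283) + (52 + 32) = (518 - 283) + 84 = 235 + 84 = 319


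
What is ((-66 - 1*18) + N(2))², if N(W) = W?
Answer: 6724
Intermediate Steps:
((-66 - 1*18) + N(2))² = ((-66 - 1*18) + 2)² = ((-66 - 18) + 2)² = (-84 + 2)² = (-82)² = 6724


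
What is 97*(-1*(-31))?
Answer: 3007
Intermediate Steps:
97*(-1*(-31)) = 97*31 = 3007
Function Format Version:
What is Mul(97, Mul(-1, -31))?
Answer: 3007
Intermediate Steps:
Mul(97, Mul(-1, -31)) = Mul(97, 31) = 3007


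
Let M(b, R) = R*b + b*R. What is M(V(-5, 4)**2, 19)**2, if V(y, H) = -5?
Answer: 902500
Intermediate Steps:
M(b, R) = 2*R*b (M(b, R) = R*b + R*b = 2*R*b)
M(V(-5, 4)**2, 19)**2 = (2*19*(-5)**2)**2 = (2*19*25)**2 = 950**2 = 902500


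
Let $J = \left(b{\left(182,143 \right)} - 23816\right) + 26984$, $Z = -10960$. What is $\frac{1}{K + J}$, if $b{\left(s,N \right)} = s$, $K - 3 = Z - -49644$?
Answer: $\frac{1}{42037} \approx 2.3789 \cdot 10^{-5}$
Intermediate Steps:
$K = 38687$ ($K = 3 - -38684 = 3 + \left(-10960 + 49644\right) = 3 + 38684 = 38687$)
$J = 3350$ ($J = \left(182 - 23816\right) + 26984 = -23634 + 26984 = 3350$)
$\frac{1}{K + J} = \frac{1}{38687 + 3350} = \frac{1}{42037}$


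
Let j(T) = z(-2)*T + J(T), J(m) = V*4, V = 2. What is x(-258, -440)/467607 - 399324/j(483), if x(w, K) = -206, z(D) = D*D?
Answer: -46681774327/226789395 ≈ -205.84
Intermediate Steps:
z(D) = D²
J(m) = 8 (J(m) = 2*4 = 8)
j(T) = 8 + 4*T (j(T) = (-2)²*T + 8 = 4*T + 8 = 8 + 4*T)
x(-258, -440)/467607 - 399324/j(483) = -206/467607 - 399324/(8 + 4*483) = -206*1/467607 - 399324/(8 + 1932) = -206/467607 - 399324/1940 = -206/467607 - 399324*1/1940 = -206/467607 - 99831/485 = -46681774327/226789395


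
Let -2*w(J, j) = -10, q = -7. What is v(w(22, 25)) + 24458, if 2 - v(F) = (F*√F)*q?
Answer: 24460 + 35*√5 ≈ 24538.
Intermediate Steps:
w(J, j) = 5 (w(J, j) = -½*(-10) = 5)
v(F) = 2 + 7*F^(3/2) (v(F) = 2 - F*√F*(-7) = 2 - F^(3/2)*(-7) = 2 - (-7)*F^(3/2) = 2 + 7*F^(3/2))
v(w(22, 25)) + 24458 = (2 + 7*5^(3/2)) + 24458 = (2 + 7*(5*√5)) + 24458 = (2 + 35*√5) + 24458 = 24460 + 35*√5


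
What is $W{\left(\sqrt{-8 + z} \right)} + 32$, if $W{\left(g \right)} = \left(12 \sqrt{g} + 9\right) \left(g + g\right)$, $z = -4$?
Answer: $32 + 36 i \sqrt{3} + 48 \sqrt{2} \cdot 3^{\frac{3}{4}} i^{\frac{3}{2}} \approx -77.416 + 171.77 i$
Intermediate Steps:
$W{\left(g \right)} = 2 g \left(9 + 12 \sqrt{g}\right)$ ($W{\left(g \right)} = \left(9 + 12 \sqrt{g}\right) 2 g = 2 g \left(9 + 12 \sqrt{g}\right)$)
$W{\left(\sqrt{-8 + z} \right)} + 32 = \left(18 \sqrt{-8 - 4} + 24 \left(\sqrt{-8 - 4}\right)^{\frac{3}{2}}\right) + 32 = \left(18 \sqrt{-12} + 24 \left(\sqrt{-12}\right)^{\frac{3}{2}}\right) + 32 = \left(18 \cdot 2 i \sqrt{3} + 24 \left(2 i \sqrt{3}\right)^{\frac{3}{2}}\right) + 32 = \left(36 i \sqrt{3} + 24 \cdot 2 \sqrt{2} \cdot 3^{\frac{3}{4}} i^{\frac{3}{2}}\right) + 32 = \left(36 i \sqrt{3} + 48 \sqrt{2} \cdot 3^{\frac{3}{4}} i^{\frac{3}{2}}\right) + 32 = 32 + 36 i \sqrt{3} + 48 \sqrt{2} \cdot 3^{\frac{3}{4}} i^{\frac{3}{2}}$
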